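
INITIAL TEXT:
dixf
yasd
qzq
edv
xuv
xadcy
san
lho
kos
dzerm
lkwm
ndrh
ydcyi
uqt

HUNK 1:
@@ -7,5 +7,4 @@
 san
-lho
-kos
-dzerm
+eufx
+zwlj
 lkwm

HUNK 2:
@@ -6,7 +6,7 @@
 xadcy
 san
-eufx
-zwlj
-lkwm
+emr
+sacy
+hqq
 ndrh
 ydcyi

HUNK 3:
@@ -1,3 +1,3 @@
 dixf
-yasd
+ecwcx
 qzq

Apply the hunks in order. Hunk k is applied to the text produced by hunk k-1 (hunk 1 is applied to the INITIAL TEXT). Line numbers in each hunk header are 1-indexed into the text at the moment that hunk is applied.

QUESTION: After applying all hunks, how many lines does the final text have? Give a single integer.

Answer: 13

Derivation:
Hunk 1: at line 7 remove [lho,kos,dzerm] add [eufx,zwlj] -> 13 lines: dixf yasd qzq edv xuv xadcy san eufx zwlj lkwm ndrh ydcyi uqt
Hunk 2: at line 6 remove [eufx,zwlj,lkwm] add [emr,sacy,hqq] -> 13 lines: dixf yasd qzq edv xuv xadcy san emr sacy hqq ndrh ydcyi uqt
Hunk 3: at line 1 remove [yasd] add [ecwcx] -> 13 lines: dixf ecwcx qzq edv xuv xadcy san emr sacy hqq ndrh ydcyi uqt
Final line count: 13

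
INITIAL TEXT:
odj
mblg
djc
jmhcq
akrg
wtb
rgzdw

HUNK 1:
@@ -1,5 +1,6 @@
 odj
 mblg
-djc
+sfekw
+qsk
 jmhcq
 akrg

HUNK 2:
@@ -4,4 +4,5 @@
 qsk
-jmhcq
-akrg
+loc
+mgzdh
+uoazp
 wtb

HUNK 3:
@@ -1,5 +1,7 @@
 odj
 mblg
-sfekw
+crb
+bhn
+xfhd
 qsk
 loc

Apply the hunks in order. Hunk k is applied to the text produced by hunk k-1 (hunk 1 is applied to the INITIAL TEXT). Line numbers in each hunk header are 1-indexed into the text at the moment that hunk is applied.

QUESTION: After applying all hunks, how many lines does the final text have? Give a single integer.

Hunk 1: at line 1 remove [djc] add [sfekw,qsk] -> 8 lines: odj mblg sfekw qsk jmhcq akrg wtb rgzdw
Hunk 2: at line 4 remove [jmhcq,akrg] add [loc,mgzdh,uoazp] -> 9 lines: odj mblg sfekw qsk loc mgzdh uoazp wtb rgzdw
Hunk 3: at line 1 remove [sfekw] add [crb,bhn,xfhd] -> 11 lines: odj mblg crb bhn xfhd qsk loc mgzdh uoazp wtb rgzdw
Final line count: 11

Answer: 11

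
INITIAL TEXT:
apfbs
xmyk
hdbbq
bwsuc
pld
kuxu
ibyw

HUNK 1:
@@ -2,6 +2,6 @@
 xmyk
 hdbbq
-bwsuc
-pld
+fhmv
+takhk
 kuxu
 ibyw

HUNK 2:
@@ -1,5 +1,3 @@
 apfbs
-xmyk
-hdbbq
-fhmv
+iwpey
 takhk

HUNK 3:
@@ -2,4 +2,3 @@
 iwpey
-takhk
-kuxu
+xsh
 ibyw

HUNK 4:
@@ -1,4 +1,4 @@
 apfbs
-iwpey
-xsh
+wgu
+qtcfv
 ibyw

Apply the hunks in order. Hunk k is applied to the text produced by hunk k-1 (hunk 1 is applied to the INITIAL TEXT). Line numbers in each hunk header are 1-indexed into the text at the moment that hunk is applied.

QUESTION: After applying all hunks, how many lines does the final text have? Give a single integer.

Hunk 1: at line 2 remove [bwsuc,pld] add [fhmv,takhk] -> 7 lines: apfbs xmyk hdbbq fhmv takhk kuxu ibyw
Hunk 2: at line 1 remove [xmyk,hdbbq,fhmv] add [iwpey] -> 5 lines: apfbs iwpey takhk kuxu ibyw
Hunk 3: at line 2 remove [takhk,kuxu] add [xsh] -> 4 lines: apfbs iwpey xsh ibyw
Hunk 4: at line 1 remove [iwpey,xsh] add [wgu,qtcfv] -> 4 lines: apfbs wgu qtcfv ibyw
Final line count: 4

Answer: 4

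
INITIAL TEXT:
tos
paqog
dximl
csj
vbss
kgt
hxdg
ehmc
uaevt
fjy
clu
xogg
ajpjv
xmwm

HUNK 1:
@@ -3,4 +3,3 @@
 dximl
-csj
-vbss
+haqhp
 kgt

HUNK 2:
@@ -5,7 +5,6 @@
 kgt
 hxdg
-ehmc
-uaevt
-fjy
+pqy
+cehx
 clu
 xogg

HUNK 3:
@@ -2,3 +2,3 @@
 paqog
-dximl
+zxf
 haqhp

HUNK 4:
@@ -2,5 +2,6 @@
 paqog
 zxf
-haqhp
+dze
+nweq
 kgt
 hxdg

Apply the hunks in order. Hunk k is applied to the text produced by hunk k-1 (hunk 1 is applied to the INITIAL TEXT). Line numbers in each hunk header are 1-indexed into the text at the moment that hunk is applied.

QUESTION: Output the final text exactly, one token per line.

Answer: tos
paqog
zxf
dze
nweq
kgt
hxdg
pqy
cehx
clu
xogg
ajpjv
xmwm

Derivation:
Hunk 1: at line 3 remove [csj,vbss] add [haqhp] -> 13 lines: tos paqog dximl haqhp kgt hxdg ehmc uaevt fjy clu xogg ajpjv xmwm
Hunk 2: at line 5 remove [ehmc,uaevt,fjy] add [pqy,cehx] -> 12 lines: tos paqog dximl haqhp kgt hxdg pqy cehx clu xogg ajpjv xmwm
Hunk 3: at line 2 remove [dximl] add [zxf] -> 12 lines: tos paqog zxf haqhp kgt hxdg pqy cehx clu xogg ajpjv xmwm
Hunk 4: at line 2 remove [haqhp] add [dze,nweq] -> 13 lines: tos paqog zxf dze nweq kgt hxdg pqy cehx clu xogg ajpjv xmwm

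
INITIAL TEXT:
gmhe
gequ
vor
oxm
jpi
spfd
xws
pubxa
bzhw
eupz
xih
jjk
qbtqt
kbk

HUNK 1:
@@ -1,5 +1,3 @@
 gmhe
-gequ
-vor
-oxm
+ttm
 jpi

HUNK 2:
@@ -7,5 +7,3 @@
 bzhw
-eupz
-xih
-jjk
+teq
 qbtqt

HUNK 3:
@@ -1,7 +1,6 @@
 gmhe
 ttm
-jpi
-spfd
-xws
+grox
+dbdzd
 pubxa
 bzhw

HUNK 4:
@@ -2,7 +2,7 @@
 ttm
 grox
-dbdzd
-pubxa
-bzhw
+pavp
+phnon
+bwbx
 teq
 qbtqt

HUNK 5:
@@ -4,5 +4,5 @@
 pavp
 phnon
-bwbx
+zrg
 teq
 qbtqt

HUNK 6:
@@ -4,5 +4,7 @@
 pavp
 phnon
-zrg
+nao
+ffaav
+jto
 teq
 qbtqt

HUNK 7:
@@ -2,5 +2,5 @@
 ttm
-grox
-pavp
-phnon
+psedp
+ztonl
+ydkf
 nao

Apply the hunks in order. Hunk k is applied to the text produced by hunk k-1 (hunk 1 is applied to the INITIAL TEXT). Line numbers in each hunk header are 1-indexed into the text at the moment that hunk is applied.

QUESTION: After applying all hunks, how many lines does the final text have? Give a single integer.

Hunk 1: at line 1 remove [gequ,vor,oxm] add [ttm] -> 12 lines: gmhe ttm jpi spfd xws pubxa bzhw eupz xih jjk qbtqt kbk
Hunk 2: at line 7 remove [eupz,xih,jjk] add [teq] -> 10 lines: gmhe ttm jpi spfd xws pubxa bzhw teq qbtqt kbk
Hunk 3: at line 1 remove [jpi,spfd,xws] add [grox,dbdzd] -> 9 lines: gmhe ttm grox dbdzd pubxa bzhw teq qbtqt kbk
Hunk 4: at line 2 remove [dbdzd,pubxa,bzhw] add [pavp,phnon,bwbx] -> 9 lines: gmhe ttm grox pavp phnon bwbx teq qbtqt kbk
Hunk 5: at line 4 remove [bwbx] add [zrg] -> 9 lines: gmhe ttm grox pavp phnon zrg teq qbtqt kbk
Hunk 6: at line 4 remove [zrg] add [nao,ffaav,jto] -> 11 lines: gmhe ttm grox pavp phnon nao ffaav jto teq qbtqt kbk
Hunk 7: at line 2 remove [grox,pavp,phnon] add [psedp,ztonl,ydkf] -> 11 lines: gmhe ttm psedp ztonl ydkf nao ffaav jto teq qbtqt kbk
Final line count: 11

Answer: 11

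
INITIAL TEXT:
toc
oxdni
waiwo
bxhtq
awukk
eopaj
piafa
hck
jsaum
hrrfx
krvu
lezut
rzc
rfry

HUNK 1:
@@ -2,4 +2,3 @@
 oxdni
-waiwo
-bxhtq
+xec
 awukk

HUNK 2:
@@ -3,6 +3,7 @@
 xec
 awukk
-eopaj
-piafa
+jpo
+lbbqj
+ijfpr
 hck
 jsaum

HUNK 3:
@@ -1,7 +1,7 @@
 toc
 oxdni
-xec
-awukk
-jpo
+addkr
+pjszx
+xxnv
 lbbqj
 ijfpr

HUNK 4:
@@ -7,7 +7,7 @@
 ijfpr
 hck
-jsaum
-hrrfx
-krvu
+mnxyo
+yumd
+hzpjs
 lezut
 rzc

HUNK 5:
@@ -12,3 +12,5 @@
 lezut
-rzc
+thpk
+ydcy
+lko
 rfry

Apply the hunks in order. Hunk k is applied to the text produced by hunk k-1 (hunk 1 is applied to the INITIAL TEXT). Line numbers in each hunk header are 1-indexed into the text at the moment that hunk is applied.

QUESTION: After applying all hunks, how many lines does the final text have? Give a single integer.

Answer: 16

Derivation:
Hunk 1: at line 2 remove [waiwo,bxhtq] add [xec] -> 13 lines: toc oxdni xec awukk eopaj piafa hck jsaum hrrfx krvu lezut rzc rfry
Hunk 2: at line 3 remove [eopaj,piafa] add [jpo,lbbqj,ijfpr] -> 14 lines: toc oxdni xec awukk jpo lbbqj ijfpr hck jsaum hrrfx krvu lezut rzc rfry
Hunk 3: at line 1 remove [xec,awukk,jpo] add [addkr,pjszx,xxnv] -> 14 lines: toc oxdni addkr pjszx xxnv lbbqj ijfpr hck jsaum hrrfx krvu lezut rzc rfry
Hunk 4: at line 7 remove [jsaum,hrrfx,krvu] add [mnxyo,yumd,hzpjs] -> 14 lines: toc oxdni addkr pjszx xxnv lbbqj ijfpr hck mnxyo yumd hzpjs lezut rzc rfry
Hunk 5: at line 12 remove [rzc] add [thpk,ydcy,lko] -> 16 lines: toc oxdni addkr pjszx xxnv lbbqj ijfpr hck mnxyo yumd hzpjs lezut thpk ydcy lko rfry
Final line count: 16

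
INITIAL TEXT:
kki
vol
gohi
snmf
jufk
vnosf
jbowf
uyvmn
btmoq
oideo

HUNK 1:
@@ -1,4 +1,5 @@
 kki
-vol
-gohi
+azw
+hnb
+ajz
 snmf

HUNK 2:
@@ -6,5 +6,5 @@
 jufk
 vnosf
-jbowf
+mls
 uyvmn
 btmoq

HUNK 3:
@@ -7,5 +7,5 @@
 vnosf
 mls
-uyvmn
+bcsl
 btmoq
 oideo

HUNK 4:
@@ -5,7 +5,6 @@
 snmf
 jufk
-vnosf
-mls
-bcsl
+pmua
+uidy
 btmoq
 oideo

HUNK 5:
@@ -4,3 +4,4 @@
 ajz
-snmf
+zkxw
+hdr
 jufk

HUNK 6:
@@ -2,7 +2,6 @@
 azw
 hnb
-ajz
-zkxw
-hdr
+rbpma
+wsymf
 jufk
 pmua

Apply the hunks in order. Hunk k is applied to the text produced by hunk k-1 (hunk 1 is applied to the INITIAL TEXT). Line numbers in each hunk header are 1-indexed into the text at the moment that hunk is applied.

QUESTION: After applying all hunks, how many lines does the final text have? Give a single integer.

Hunk 1: at line 1 remove [vol,gohi] add [azw,hnb,ajz] -> 11 lines: kki azw hnb ajz snmf jufk vnosf jbowf uyvmn btmoq oideo
Hunk 2: at line 6 remove [jbowf] add [mls] -> 11 lines: kki azw hnb ajz snmf jufk vnosf mls uyvmn btmoq oideo
Hunk 3: at line 7 remove [uyvmn] add [bcsl] -> 11 lines: kki azw hnb ajz snmf jufk vnosf mls bcsl btmoq oideo
Hunk 4: at line 5 remove [vnosf,mls,bcsl] add [pmua,uidy] -> 10 lines: kki azw hnb ajz snmf jufk pmua uidy btmoq oideo
Hunk 5: at line 4 remove [snmf] add [zkxw,hdr] -> 11 lines: kki azw hnb ajz zkxw hdr jufk pmua uidy btmoq oideo
Hunk 6: at line 2 remove [ajz,zkxw,hdr] add [rbpma,wsymf] -> 10 lines: kki azw hnb rbpma wsymf jufk pmua uidy btmoq oideo
Final line count: 10

Answer: 10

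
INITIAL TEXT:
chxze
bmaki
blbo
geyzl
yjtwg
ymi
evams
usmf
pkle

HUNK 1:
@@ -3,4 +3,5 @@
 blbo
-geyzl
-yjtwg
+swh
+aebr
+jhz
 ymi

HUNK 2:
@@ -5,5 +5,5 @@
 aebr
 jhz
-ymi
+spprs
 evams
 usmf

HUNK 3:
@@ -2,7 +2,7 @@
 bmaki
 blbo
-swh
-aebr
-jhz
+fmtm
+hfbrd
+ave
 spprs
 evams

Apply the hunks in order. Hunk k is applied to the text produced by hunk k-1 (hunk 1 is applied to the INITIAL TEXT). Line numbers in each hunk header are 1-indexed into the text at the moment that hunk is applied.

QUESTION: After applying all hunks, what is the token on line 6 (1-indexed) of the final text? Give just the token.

Hunk 1: at line 3 remove [geyzl,yjtwg] add [swh,aebr,jhz] -> 10 lines: chxze bmaki blbo swh aebr jhz ymi evams usmf pkle
Hunk 2: at line 5 remove [ymi] add [spprs] -> 10 lines: chxze bmaki blbo swh aebr jhz spprs evams usmf pkle
Hunk 3: at line 2 remove [swh,aebr,jhz] add [fmtm,hfbrd,ave] -> 10 lines: chxze bmaki blbo fmtm hfbrd ave spprs evams usmf pkle
Final line 6: ave

Answer: ave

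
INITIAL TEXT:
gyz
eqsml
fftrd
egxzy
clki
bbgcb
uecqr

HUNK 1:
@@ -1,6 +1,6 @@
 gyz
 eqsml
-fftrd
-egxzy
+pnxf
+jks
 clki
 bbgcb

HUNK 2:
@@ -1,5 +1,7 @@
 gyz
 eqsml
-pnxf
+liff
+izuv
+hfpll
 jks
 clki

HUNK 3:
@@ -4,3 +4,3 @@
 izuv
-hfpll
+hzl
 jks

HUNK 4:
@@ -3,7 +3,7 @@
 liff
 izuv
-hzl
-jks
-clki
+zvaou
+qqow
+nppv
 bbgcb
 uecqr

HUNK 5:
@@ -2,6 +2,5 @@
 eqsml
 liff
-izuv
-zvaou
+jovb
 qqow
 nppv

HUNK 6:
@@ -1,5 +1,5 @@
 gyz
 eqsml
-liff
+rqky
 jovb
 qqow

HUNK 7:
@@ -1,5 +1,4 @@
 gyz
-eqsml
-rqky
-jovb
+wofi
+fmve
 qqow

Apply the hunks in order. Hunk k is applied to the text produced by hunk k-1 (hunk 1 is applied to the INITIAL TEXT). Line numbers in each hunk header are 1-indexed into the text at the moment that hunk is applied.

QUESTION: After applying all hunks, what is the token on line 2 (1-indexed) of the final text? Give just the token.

Hunk 1: at line 1 remove [fftrd,egxzy] add [pnxf,jks] -> 7 lines: gyz eqsml pnxf jks clki bbgcb uecqr
Hunk 2: at line 1 remove [pnxf] add [liff,izuv,hfpll] -> 9 lines: gyz eqsml liff izuv hfpll jks clki bbgcb uecqr
Hunk 3: at line 4 remove [hfpll] add [hzl] -> 9 lines: gyz eqsml liff izuv hzl jks clki bbgcb uecqr
Hunk 4: at line 3 remove [hzl,jks,clki] add [zvaou,qqow,nppv] -> 9 lines: gyz eqsml liff izuv zvaou qqow nppv bbgcb uecqr
Hunk 5: at line 2 remove [izuv,zvaou] add [jovb] -> 8 lines: gyz eqsml liff jovb qqow nppv bbgcb uecqr
Hunk 6: at line 1 remove [liff] add [rqky] -> 8 lines: gyz eqsml rqky jovb qqow nppv bbgcb uecqr
Hunk 7: at line 1 remove [eqsml,rqky,jovb] add [wofi,fmve] -> 7 lines: gyz wofi fmve qqow nppv bbgcb uecqr
Final line 2: wofi

Answer: wofi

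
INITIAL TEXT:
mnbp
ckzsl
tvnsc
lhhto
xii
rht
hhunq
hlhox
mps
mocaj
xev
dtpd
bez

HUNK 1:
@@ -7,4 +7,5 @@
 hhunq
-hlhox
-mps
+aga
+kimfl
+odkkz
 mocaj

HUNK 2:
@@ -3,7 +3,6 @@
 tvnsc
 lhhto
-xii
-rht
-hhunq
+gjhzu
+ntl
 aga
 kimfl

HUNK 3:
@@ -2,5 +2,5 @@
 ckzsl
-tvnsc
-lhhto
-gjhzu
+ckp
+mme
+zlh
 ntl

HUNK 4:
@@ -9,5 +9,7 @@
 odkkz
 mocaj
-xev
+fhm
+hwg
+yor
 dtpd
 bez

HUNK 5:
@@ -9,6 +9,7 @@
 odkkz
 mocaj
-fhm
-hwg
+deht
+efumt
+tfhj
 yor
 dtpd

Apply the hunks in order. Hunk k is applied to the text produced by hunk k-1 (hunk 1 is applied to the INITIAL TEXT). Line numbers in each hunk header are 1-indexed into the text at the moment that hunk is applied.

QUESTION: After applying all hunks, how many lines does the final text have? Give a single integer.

Hunk 1: at line 7 remove [hlhox,mps] add [aga,kimfl,odkkz] -> 14 lines: mnbp ckzsl tvnsc lhhto xii rht hhunq aga kimfl odkkz mocaj xev dtpd bez
Hunk 2: at line 3 remove [xii,rht,hhunq] add [gjhzu,ntl] -> 13 lines: mnbp ckzsl tvnsc lhhto gjhzu ntl aga kimfl odkkz mocaj xev dtpd bez
Hunk 3: at line 2 remove [tvnsc,lhhto,gjhzu] add [ckp,mme,zlh] -> 13 lines: mnbp ckzsl ckp mme zlh ntl aga kimfl odkkz mocaj xev dtpd bez
Hunk 4: at line 9 remove [xev] add [fhm,hwg,yor] -> 15 lines: mnbp ckzsl ckp mme zlh ntl aga kimfl odkkz mocaj fhm hwg yor dtpd bez
Hunk 5: at line 9 remove [fhm,hwg] add [deht,efumt,tfhj] -> 16 lines: mnbp ckzsl ckp mme zlh ntl aga kimfl odkkz mocaj deht efumt tfhj yor dtpd bez
Final line count: 16

Answer: 16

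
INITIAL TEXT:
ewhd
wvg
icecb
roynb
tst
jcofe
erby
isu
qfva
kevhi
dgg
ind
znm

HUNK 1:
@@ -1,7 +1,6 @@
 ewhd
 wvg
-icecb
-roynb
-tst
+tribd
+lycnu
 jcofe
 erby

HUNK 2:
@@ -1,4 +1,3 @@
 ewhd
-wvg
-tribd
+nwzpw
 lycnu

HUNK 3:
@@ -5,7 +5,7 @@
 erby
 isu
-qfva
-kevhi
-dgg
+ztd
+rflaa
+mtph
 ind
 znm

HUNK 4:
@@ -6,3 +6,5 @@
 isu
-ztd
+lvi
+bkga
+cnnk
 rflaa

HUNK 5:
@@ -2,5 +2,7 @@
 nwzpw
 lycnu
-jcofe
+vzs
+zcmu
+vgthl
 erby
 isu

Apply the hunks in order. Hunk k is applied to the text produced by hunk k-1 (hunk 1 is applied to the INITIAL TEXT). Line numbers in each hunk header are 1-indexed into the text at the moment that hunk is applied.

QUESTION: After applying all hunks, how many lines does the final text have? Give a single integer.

Hunk 1: at line 1 remove [icecb,roynb,tst] add [tribd,lycnu] -> 12 lines: ewhd wvg tribd lycnu jcofe erby isu qfva kevhi dgg ind znm
Hunk 2: at line 1 remove [wvg,tribd] add [nwzpw] -> 11 lines: ewhd nwzpw lycnu jcofe erby isu qfva kevhi dgg ind znm
Hunk 3: at line 5 remove [qfva,kevhi,dgg] add [ztd,rflaa,mtph] -> 11 lines: ewhd nwzpw lycnu jcofe erby isu ztd rflaa mtph ind znm
Hunk 4: at line 6 remove [ztd] add [lvi,bkga,cnnk] -> 13 lines: ewhd nwzpw lycnu jcofe erby isu lvi bkga cnnk rflaa mtph ind znm
Hunk 5: at line 2 remove [jcofe] add [vzs,zcmu,vgthl] -> 15 lines: ewhd nwzpw lycnu vzs zcmu vgthl erby isu lvi bkga cnnk rflaa mtph ind znm
Final line count: 15

Answer: 15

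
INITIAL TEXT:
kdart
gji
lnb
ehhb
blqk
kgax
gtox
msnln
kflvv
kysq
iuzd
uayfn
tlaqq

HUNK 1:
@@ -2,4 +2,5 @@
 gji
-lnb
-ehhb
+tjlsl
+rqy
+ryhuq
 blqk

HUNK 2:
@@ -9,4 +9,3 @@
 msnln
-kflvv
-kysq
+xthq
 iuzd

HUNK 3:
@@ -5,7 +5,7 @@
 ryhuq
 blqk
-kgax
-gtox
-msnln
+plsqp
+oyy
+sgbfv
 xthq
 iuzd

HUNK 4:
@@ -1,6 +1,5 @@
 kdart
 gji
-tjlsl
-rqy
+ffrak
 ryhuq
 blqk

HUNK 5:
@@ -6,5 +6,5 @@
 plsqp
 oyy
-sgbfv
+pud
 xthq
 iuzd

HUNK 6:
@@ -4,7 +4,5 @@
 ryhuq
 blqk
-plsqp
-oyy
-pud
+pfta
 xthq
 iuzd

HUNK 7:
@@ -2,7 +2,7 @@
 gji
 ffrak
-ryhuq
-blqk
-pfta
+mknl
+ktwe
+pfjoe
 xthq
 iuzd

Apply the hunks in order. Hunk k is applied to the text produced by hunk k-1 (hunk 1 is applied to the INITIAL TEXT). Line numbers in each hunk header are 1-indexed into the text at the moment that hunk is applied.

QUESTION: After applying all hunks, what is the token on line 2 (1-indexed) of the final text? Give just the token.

Answer: gji

Derivation:
Hunk 1: at line 2 remove [lnb,ehhb] add [tjlsl,rqy,ryhuq] -> 14 lines: kdart gji tjlsl rqy ryhuq blqk kgax gtox msnln kflvv kysq iuzd uayfn tlaqq
Hunk 2: at line 9 remove [kflvv,kysq] add [xthq] -> 13 lines: kdart gji tjlsl rqy ryhuq blqk kgax gtox msnln xthq iuzd uayfn tlaqq
Hunk 3: at line 5 remove [kgax,gtox,msnln] add [plsqp,oyy,sgbfv] -> 13 lines: kdart gji tjlsl rqy ryhuq blqk plsqp oyy sgbfv xthq iuzd uayfn tlaqq
Hunk 4: at line 1 remove [tjlsl,rqy] add [ffrak] -> 12 lines: kdart gji ffrak ryhuq blqk plsqp oyy sgbfv xthq iuzd uayfn tlaqq
Hunk 5: at line 6 remove [sgbfv] add [pud] -> 12 lines: kdart gji ffrak ryhuq blqk plsqp oyy pud xthq iuzd uayfn tlaqq
Hunk 6: at line 4 remove [plsqp,oyy,pud] add [pfta] -> 10 lines: kdart gji ffrak ryhuq blqk pfta xthq iuzd uayfn tlaqq
Hunk 7: at line 2 remove [ryhuq,blqk,pfta] add [mknl,ktwe,pfjoe] -> 10 lines: kdart gji ffrak mknl ktwe pfjoe xthq iuzd uayfn tlaqq
Final line 2: gji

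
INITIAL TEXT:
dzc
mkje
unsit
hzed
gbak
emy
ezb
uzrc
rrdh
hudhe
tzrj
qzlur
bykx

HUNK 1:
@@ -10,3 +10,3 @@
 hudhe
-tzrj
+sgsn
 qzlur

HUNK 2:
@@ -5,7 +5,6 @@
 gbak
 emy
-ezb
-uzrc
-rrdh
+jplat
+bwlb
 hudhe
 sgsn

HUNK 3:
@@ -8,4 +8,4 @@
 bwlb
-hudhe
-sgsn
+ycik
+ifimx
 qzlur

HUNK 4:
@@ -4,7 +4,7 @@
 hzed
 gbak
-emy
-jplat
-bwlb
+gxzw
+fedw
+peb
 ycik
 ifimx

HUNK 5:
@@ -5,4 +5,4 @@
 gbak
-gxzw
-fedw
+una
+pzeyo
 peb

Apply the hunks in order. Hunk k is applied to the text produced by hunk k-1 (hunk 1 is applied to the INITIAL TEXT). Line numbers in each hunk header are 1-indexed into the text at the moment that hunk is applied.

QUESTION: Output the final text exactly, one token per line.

Hunk 1: at line 10 remove [tzrj] add [sgsn] -> 13 lines: dzc mkje unsit hzed gbak emy ezb uzrc rrdh hudhe sgsn qzlur bykx
Hunk 2: at line 5 remove [ezb,uzrc,rrdh] add [jplat,bwlb] -> 12 lines: dzc mkje unsit hzed gbak emy jplat bwlb hudhe sgsn qzlur bykx
Hunk 3: at line 8 remove [hudhe,sgsn] add [ycik,ifimx] -> 12 lines: dzc mkje unsit hzed gbak emy jplat bwlb ycik ifimx qzlur bykx
Hunk 4: at line 4 remove [emy,jplat,bwlb] add [gxzw,fedw,peb] -> 12 lines: dzc mkje unsit hzed gbak gxzw fedw peb ycik ifimx qzlur bykx
Hunk 5: at line 5 remove [gxzw,fedw] add [una,pzeyo] -> 12 lines: dzc mkje unsit hzed gbak una pzeyo peb ycik ifimx qzlur bykx

Answer: dzc
mkje
unsit
hzed
gbak
una
pzeyo
peb
ycik
ifimx
qzlur
bykx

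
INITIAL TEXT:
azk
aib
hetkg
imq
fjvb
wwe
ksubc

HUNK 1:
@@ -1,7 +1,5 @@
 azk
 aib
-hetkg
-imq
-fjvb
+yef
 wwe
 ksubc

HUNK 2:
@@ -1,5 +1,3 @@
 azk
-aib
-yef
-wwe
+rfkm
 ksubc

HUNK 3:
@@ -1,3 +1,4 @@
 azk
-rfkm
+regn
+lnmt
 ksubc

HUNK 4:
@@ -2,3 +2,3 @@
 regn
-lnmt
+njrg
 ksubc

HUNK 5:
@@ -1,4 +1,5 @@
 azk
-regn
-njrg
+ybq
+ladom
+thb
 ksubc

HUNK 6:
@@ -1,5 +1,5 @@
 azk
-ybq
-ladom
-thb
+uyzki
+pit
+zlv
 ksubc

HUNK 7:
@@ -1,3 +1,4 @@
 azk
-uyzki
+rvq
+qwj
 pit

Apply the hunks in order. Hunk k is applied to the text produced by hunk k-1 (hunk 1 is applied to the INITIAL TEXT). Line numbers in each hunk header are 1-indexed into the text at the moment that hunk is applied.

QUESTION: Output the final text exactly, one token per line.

Hunk 1: at line 1 remove [hetkg,imq,fjvb] add [yef] -> 5 lines: azk aib yef wwe ksubc
Hunk 2: at line 1 remove [aib,yef,wwe] add [rfkm] -> 3 lines: azk rfkm ksubc
Hunk 3: at line 1 remove [rfkm] add [regn,lnmt] -> 4 lines: azk regn lnmt ksubc
Hunk 4: at line 2 remove [lnmt] add [njrg] -> 4 lines: azk regn njrg ksubc
Hunk 5: at line 1 remove [regn,njrg] add [ybq,ladom,thb] -> 5 lines: azk ybq ladom thb ksubc
Hunk 6: at line 1 remove [ybq,ladom,thb] add [uyzki,pit,zlv] -> 5 lines: azk uyzki pit zlv ksubc
Hunk 7: at line 1 remove [uyzki] add [rvq,qwj] -> 6 lines: azk rvq qwj pit zlv ksubc

Answer: azk
rvq
qwj
pit
zlv
ksubc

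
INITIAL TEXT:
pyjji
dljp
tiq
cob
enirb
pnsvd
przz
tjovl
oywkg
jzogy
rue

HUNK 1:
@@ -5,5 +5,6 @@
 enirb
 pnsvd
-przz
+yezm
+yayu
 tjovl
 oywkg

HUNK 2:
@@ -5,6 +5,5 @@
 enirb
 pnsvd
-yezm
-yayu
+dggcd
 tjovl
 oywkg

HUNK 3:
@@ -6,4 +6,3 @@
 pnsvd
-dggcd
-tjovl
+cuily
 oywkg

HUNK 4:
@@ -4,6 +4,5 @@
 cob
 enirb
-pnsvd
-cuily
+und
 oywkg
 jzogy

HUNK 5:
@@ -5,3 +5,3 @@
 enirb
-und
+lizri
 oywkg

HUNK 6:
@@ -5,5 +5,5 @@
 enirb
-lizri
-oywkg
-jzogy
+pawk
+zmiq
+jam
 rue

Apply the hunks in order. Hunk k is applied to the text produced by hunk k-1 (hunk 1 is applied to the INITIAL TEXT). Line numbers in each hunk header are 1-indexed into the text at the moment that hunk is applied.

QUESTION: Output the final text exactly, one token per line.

Answer: pyjji
dljp
tiq
cob
enirb
pawk
zmiq
jam
rue

Derivation:
Hunk 1: at line 5 remove [przz] add [yezm,yayu] -> 12 lines: pyjji dljp tiq cob enirb pnsvd yezm yayu tjovl oywkg jzogy rue
Hunk 2: at line 5 remove [yezm,yayu] add [dggcd] -> 11 lines: pyjji dljp tiq cob enirb pnsvd dggcd tjovl oywkg jzogy rue
Hunk 3: at line 6 remove [dggcd,tjovl] add [cuily] -> 10 lines: pyjji dljp tiq cob enirb pnsvd cuily oywkg jzogy rue
Hunk 4: at line 4 remove [pnsvd,cuily] add [und] -> 9 lines: pyjji dljp tiq cob enirb und oywkg jzogy rue
Hunk 5: at line 5 remove [und] add [lizri] -> 9 lines: pyjji dljp tiq cob enirb lizri oywkg jzogy rue
Hunk 6: at line 5 remove [lizri,oywkg,jzogy] add [pawk,zmiq,jam] -> 9 lines: pyjji dljp tiq cob enirb pawk zmiq jam rue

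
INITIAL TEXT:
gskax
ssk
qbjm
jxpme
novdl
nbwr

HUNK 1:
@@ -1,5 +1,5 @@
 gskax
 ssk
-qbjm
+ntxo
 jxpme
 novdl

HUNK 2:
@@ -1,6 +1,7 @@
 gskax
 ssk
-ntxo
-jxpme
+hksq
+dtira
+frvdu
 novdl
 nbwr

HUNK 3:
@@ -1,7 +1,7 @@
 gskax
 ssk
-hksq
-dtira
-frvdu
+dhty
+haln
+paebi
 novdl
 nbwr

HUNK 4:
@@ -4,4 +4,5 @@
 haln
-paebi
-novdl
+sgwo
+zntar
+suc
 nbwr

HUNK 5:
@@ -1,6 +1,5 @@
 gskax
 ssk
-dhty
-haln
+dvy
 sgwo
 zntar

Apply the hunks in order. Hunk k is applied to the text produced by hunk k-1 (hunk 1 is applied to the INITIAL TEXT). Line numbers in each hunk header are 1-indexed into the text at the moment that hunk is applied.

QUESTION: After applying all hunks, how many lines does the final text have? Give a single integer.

Hunk 1: at line 1 remove [qbjm] add [ntxo] -> 6 lines: gskax ssk ntxo jxpme novdl nbwr
Hunk 2: at line 1 remove [ntxo,jxpme] add [hksq,dtira,frvdu] -> 7 lines: gskax ssk hksq dtira frvdu novdl nbwr
Hunk 3: at line 1 remove [hksq,dtira,frvdu] add [dhty,haln,paebi] -> 7 lines: gskax ssk dhty haln paebi novdl nbwr
Hunk 4: at line 4 remove [paebi,novdl] add [sgwo,zntar,suc] -> 8 lines: gskax ssk dhty haln sgwo zntar suc nbwr
Hunk 5: at line 1 remove [dhty,haln] add [dvy] -> 7 lines: gskax ssk dvy sgwo zntar suc nbwr
Final line count: 7

Answer: 7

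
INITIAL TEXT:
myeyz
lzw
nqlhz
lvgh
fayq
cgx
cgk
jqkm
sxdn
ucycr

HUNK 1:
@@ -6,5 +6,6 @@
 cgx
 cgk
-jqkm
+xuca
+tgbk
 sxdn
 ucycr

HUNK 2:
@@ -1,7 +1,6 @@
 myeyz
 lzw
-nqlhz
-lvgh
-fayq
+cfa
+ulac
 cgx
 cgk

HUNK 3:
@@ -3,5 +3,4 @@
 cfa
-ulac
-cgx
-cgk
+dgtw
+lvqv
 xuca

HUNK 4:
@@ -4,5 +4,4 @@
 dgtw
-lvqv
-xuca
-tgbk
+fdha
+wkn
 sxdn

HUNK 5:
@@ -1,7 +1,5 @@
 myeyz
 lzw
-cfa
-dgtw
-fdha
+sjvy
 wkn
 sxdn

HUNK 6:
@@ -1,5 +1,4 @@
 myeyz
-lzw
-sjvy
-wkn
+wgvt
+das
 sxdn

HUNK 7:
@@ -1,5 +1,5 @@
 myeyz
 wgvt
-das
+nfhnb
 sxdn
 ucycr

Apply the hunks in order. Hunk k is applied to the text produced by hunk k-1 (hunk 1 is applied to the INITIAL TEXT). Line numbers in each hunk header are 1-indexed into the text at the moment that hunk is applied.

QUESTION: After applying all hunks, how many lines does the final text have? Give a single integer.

Answer: 5

Derivation:
Hunk 1: at line 6 remove [jqkm] add [xuca,tgbk] -> 11 lines: myeyz lzw nqlhz lvgh fayq cgx cgk xuca tgbk sxdn ucycr
Hunk 2: at line 1 remove [nqlhz,lvgh,fayq] add [cfa,ulac] -> 10 lines: myeyz lzw cfa ulac cgx cgk xuca tgbk sxdn ucycr
Hunk 3: at line 3 remove [ulac,cgx,cgk] add [dgtw,lvqv] -> 9 lines: myeyz lzw cfa dgtw lvqv xuca tgbk sxdn ucycr
Hunk 4: at line 4 remove [lvqv,xuca,tgbk] add [fdha,wkn] -> 8 lines: myeyz lzw cfa dgtw fdha wkn sxdn ucycr
Hunk 5: at line 1 remove [cfa,dgtw,fdha] add [sjvy] -> 6 lines: myeyz lzw sjvy wkn sxdn ucycr
Hunk 6: at line 1 remove [lzw,sjvy,wkn] add [wgvt,das] -> 5 lines: myeyz wgvt das sxdn ucycr
Hunk 7: at line 1 remove [das] add [nfhnb] -> 5 lines: myeyz wgvt nfhnb sxdn ucycr
Final line count: 5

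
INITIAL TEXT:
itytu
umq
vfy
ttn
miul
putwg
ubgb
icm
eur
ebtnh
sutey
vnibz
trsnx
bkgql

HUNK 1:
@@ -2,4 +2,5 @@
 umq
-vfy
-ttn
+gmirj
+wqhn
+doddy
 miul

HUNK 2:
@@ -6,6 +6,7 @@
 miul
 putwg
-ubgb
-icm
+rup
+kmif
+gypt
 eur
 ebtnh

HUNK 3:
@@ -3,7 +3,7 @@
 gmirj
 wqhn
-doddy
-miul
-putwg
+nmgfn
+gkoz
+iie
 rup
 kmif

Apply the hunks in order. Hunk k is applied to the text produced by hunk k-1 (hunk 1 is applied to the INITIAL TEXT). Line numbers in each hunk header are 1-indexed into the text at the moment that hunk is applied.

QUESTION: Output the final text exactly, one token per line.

Answer: itytu
umq
gmirj
wqhn
nmgfn
gkoz
iie
rup
kmif
gypt
eur
ebtnh
sutey
vnibz
trsnx
bkgql

Derivation:
Hunk 1: at line 2 remove [vfy,ttn] add [gmirj,wqhn,doddy] -> 15 lines: itytu umq gmirj wqhn doddy miul putwg ubgb icm eur ebtnh sutey vnibz trsnx bkgql
Hunk 2: at line 6 remove [ubgb,icm] add [rup,kmif,gypt] -> 16 lines: itytu umq gmirj wqhn doddy miul putwg rup kmif gypt eur ebtnh sutey vnibz trsnx bkgql
Hunk 3: at line 3 remove [doddy,miul,putwg] add [nmgfn,gkoz,iie] -> 16 lines: itytu umq gmirj wqhn nmgfn gkoz iie rup kmif gypt eur ebtnh sutey vnibz trsnx bkgql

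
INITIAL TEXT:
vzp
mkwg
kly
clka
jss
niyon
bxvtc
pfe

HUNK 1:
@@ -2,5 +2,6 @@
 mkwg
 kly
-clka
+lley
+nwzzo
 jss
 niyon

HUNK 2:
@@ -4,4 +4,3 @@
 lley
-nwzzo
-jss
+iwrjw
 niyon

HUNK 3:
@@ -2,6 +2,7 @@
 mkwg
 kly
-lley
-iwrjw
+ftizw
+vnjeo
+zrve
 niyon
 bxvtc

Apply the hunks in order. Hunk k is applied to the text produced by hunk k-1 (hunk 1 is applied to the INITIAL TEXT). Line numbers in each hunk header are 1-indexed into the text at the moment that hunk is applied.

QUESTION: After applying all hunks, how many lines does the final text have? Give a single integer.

Answer: 9

Derivation:
Hunk 1: at line 2 remove [clka] add [lley,nwzzo] -> 9 lines: vzp mkwg kly lley nwzzo jss niyon bxvtc pfe
Hunk 2: at line 4 remove [nwzzo,jss] add [iwrjw] -> 8 lines: vzp mkwg kly lley iwrjw niyon bxvtc pfe
Hunk 3: at line 2 remove [lley,iwrjw] add [ftizw,vnjeo,zrve] -> 9 lines: vzp mkwg kly ftizw vnjeo zrve niyon bxvtc pfe
Final line count: 9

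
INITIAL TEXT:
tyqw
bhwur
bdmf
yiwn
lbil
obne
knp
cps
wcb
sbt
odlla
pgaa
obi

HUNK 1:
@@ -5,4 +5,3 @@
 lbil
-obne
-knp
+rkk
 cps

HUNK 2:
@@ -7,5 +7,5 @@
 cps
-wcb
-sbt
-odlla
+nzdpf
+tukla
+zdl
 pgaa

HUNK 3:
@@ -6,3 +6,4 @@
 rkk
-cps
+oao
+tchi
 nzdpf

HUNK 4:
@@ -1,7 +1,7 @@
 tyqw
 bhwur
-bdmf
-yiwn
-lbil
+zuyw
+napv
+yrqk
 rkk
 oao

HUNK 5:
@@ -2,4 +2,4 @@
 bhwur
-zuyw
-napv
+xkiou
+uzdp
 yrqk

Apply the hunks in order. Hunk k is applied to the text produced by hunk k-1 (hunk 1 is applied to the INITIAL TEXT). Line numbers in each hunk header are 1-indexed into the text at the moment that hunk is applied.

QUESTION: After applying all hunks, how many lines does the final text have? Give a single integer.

Hunk 1: at line 5 remove [obne,knp] add [rkk] -> 12 lines: tyqw bhwur bdmf yiwn lbil rkk cps wcb sbt odlla pgaa obi
Hunk 2: at line 7 remove [wcb,sbt,odlla] add [nzdpf,tukla,zdl] -> 12 lines: tyqw bhwur bdmf yiwn lbil rkk cps nzdpf tukla zdl pgaa obi
Hunk 3: at line 6 remove [cps] add [oao,tchi] -> 13 lines: tyqw bhwur bdmf yiwn lbil rkk oao tchi nzdpf tukla zdl pgaa obi
Hunk 4: at line 1 remove [bdmf,yiwn,lbil] add [zuyw,napv,yrqk] -> 13 lines: tyqw bhwur zuyw napv yrqk rkk oao tchi nzdpf tukla zdl pgaa obi
Hunk 5: at line 2 remove [zuyw,napv] add [xkiou,uzdp] -> 13 lines: tyqw bhwur xkiou uzdp yrqk rkk oao tchi nzdpf tukla zdl pgaa obi
Final line count: 13

Answer: 13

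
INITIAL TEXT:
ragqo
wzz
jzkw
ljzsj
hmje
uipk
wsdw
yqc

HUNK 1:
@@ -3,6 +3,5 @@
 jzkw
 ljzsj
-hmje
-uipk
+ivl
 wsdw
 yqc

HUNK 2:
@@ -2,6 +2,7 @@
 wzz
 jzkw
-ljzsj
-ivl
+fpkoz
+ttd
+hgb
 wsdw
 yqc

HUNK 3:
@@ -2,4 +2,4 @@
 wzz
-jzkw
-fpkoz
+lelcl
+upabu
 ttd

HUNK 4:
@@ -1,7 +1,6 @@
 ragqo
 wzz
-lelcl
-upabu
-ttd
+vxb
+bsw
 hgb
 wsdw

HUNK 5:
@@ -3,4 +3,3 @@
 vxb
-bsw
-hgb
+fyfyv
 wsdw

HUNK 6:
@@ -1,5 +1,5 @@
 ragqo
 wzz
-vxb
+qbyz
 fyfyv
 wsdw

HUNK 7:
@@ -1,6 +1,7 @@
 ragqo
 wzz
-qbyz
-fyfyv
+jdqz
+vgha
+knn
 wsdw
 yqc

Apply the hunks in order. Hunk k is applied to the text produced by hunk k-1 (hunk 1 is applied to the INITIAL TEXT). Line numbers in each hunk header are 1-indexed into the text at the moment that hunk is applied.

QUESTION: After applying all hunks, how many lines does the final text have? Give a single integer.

Answer: 7

Derivation:
Hunk 1: at line 3 remove [hmje,uipk] add [ivl] -> 7 lines: ragqo wzz jzkw ljzsj ivl wsdw yqc
Hunk 2: at line 2 remove [ljzsj,ivl] add [fpkoz,ttd,hgb] -> 8 lines: ragqo wzz jzkw fpkoz ttd hgb wsdw yqc
Hunk 3: at line 2 remove [jzkw,fpkoz] add [lelcl,upabu] -> 8 lines: ragqo wzz lelcl upabu ttd hgb wsdw yqc
Hunk 4: at line 1 remove [lelcl,upabu,ttd] add [vxb,bsw] -> 7 lines: ragqo wzz vxb bsw hgb wsdw yqc
Hunk 5: at line 3 remove [bsw,hgb] add [fyfyv] -> 6 lines: ragqo wzz vxb fyfyv wsdw yqc
Hunk 6: at line 1 remove [vxb] add [qbyz] -> 6 lines: ragqo wzz qbyz fyfyv wsdw yqc
Hunk 7: at line 1 remove [qbyz,fyfyv] add [jdqz,vgha,knn] -> 7 lines: ragqo wzz jdqz vgha knn wsdw yqc
Final line count: 7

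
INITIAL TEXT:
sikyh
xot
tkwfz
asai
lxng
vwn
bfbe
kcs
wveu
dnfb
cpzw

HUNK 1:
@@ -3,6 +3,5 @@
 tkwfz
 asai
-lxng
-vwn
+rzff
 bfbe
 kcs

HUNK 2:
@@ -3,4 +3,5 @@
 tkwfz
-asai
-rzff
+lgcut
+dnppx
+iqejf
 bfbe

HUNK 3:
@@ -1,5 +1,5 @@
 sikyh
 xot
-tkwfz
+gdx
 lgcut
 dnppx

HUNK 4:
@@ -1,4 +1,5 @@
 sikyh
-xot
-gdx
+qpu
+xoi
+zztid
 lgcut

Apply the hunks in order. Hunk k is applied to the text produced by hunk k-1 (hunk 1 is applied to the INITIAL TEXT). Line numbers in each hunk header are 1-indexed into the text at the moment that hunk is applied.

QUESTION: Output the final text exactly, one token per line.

Hunk 1: at line 3 remove [lxng,vwn] add [rzff] -> 10 lines: sikyh xot tkwfz asai rzff bfbe kcs wveu dnfb cpzw
Hunk 2: at line 3 remove [asai,rzff] add [lgcut,dnppx,iqejf] -> 11 lines: sikyh xot tkwfz lgcut dnppx iqejf bfbe kcs wveu dnfb cpzw
Hunk 3: at line 1 remove [tkwfz] add [gdx] -> 11 lines: sikyh xot gdx lgcut dnppx iqejf bfbe kcs wveu dnfb cpzw
Hunk 4: at line 1 remove [xot,gdx] add [qpu,xoi,zztid] -> 12 lines: sikyh qpu xoi zztid lgcut dnppx iqejf bfbe kcs wveu dnfb cpzw

Answer: sikyh
qpu
xoi
zztid
lgcut
dnppx
iqejf
bfbe
kcs
wveu
dnfb
cpzw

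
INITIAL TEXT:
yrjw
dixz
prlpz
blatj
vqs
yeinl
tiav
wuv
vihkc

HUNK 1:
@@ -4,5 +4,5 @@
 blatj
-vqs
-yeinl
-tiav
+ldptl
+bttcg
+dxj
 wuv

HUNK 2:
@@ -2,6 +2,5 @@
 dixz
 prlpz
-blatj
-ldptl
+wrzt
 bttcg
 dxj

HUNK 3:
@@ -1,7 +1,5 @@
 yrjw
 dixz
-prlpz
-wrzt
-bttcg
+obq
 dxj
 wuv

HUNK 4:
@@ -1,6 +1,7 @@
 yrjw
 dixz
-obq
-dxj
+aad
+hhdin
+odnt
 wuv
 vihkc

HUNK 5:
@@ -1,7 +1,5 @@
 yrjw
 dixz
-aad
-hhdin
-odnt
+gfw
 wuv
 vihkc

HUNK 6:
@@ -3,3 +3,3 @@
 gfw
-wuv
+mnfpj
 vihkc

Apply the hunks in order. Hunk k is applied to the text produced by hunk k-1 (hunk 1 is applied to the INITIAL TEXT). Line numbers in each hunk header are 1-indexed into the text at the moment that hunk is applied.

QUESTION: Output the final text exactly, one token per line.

Answer: yrjw
dixz
gfw
mnfpj
vihkc

Derivation:
Hunk 1: at line 4 remove [vqs,yeinl,tiav] add [ldptl,bttcg,dxj] -> 9 lines: yrjw dixz prlpz blatj ldptl bttcg dxj wuv vihkc
Hunk 2: at line 2 remove [blatj,ldptl] add [wrzt] -> 8 lines: yrjw dixz prlpz wrzt bttcg dxj wuv vihkc
Hunk 3: at line 1 remove [prlpz,wrzt,bttcg] add [obq] -> 6 lines: yrjw dixz obq dxj wuv vihkc
Hunk 4: at line 1 remove [obq,dxj] add [aad,hhdin,odnt] -> 7 lines: yrjw dixz aad hhdin odnt wuv vihkc
Hunk 5: at line 1 remove [aad,hhdin,odnt] add [gfw] -> 5 lines: yrjw dixz gfw wuv vihkc
Hunk 6: at line 3 remove [wuv] add [mnfpj] -> 5 lines: yrjw dixz gfw mnfpj vihkc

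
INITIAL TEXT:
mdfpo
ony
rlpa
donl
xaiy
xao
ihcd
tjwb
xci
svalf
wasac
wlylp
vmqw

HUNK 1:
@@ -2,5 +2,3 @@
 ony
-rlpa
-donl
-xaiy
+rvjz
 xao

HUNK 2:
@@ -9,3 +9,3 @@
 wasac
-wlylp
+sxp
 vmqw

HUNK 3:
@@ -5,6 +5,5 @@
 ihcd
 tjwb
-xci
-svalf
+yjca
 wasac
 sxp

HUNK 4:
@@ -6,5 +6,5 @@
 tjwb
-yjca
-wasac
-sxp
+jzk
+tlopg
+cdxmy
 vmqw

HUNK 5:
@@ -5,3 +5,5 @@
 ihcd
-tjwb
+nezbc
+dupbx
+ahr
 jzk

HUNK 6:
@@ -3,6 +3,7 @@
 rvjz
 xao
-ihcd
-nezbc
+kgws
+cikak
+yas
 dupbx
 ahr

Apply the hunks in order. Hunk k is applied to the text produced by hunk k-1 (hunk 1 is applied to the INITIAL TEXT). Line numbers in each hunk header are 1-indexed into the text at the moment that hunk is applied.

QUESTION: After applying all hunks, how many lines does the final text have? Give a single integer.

Answer: 13

Derivation:
Hunk 1: at line 2 remove [rlpa,donl,xaiy] add [rvjz] -> 11 lines: mdfpo ony rvjz xao ihcd tjwb xci svalf wasac wlylp vmqw
Hunk 2: at line 9 remove [wlylp] add [sxp] -> 11 lines: mdfpo ony rvjz xao ihcd tjwb xci svalf wasac sxp vmqw
Hunk 3: at line 5 remove [xci,svalf] add [yjca] -> 10 lines: mdfpo ony rvjz xao ihcd tjwb yjca wasac sxp vmqw
Hunk 4: at line 6 remove [yjca,wasac,sxp] add [jzk,tlopg,cdxmy] -> 10 lines: mdfpo ony rvjz xao ihcd tjwb jzk tlopg cdxmy vmqw
Hunk 5: at line 5 remove [tjwb] add [nezbc,dupbx,ahr] -> 12 lines: mdfpo ony rvjz xao ihcd nezbc dupbx ahr jzk tlopg cdxmy vmqw
Hunk 6: at line 3 remove [ihcd,nezbc] add [kgws,cikak,yas] -> 13 lines: mdfpo ony rvjz xao kgws cikak yas dupbx ahr jzk tlopg cdxmy vmqw
Final line count: 13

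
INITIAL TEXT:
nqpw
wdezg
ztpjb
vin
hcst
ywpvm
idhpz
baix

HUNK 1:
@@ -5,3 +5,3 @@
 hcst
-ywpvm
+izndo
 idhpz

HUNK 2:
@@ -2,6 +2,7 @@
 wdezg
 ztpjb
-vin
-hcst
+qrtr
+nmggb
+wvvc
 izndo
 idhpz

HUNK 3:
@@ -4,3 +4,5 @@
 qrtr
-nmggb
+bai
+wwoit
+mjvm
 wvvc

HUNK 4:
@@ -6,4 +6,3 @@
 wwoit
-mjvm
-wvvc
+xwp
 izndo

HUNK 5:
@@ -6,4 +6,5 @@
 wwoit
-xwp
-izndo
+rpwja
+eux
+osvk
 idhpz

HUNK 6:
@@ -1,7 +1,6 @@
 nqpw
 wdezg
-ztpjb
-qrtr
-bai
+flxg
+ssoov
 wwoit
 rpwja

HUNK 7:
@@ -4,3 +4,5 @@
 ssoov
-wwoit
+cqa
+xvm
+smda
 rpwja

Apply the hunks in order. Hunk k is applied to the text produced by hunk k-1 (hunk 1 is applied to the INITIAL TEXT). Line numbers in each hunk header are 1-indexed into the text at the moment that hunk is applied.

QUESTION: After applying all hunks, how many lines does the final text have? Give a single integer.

Hunk 1: at line 5 remove [ywpvm] add [izndo] -> 8 lines: nqpw wdezg ztpjb vin hcst izndo idhpz baix
Hunk 2: at line 2 remove [vin,hcst] add [qrtr,nmggb,wvvc] -> 9 lines: nqpw wdezg ztpjb qrtr nmggb wvvc izndo idhpz baix
Hunk 3: at line 4 remove [nmggb] add [bai,wwoit,mjvm] -> 11 lines: nqpw wdezg ztpjb qrtr bai wwoit mjvm wvvc izndo idhpz baix
Hunk 4: at line 6 remove [mjvm,wvvc] add [xwp] -> 10 lines: nqpw wdezg ztpjb qrtr bai wwoit xwp izndo idhpz baix
Hunk 5: at line 6 remove [xwp,izndo] add [rpwja,eux,osvk] -> 11 lines: nqpw wdezg ztpjb qrtr bai wwoit rpwja eux osvk idhpz baix
Hunk 6: at line 1 remove [ztpjb,qrtr,bai] add [flxg,ssoov] -> 10 lines: nqpw wdezg flxg ssoov wwoit rpwja eux osvk idhpz baix
Hunk 7: at line 4 remove [wwoit] add [cqa,xvm,smda] -> 12 lines: nqpw wdezg flxg ssoov cqa xvm smda rpwja eux osvk idhpz baix
Final line count: 12

Answer: 12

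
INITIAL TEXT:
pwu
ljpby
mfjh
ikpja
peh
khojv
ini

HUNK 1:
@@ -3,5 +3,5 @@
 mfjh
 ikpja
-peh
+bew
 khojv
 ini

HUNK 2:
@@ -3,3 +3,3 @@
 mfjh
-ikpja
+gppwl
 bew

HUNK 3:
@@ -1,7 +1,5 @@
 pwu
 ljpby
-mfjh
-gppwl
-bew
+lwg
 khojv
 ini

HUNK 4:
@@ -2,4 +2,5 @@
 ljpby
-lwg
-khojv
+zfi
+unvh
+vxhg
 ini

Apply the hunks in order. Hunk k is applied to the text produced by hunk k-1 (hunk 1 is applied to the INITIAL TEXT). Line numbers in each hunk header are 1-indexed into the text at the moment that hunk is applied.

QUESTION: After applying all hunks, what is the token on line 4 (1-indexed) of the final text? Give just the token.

Answer: unvh

Derivation:
Hunk 1: at line 3 remove [peh] add [bew] -> 7 lines: pwu ljpby mfjh ikpja bew khojv ini
Hunk 2: at line 3 remove [ikpja] add [gppwl] -> 7 lines: pwu ljpby mfjh gppwl bew khojv ini
Hunk 3: at line 1 remove [mfjh,gppwl,bew] add [lwg] -> 5 lines: pwu ljpby lwg khojv ini
Hunk 4: at line 2 remove [lwg,khojv] add [zfi,unvh,vxhg] -> 6 lines: pwu ljpby zfi unvh vxhg ini
Final line 4: unvh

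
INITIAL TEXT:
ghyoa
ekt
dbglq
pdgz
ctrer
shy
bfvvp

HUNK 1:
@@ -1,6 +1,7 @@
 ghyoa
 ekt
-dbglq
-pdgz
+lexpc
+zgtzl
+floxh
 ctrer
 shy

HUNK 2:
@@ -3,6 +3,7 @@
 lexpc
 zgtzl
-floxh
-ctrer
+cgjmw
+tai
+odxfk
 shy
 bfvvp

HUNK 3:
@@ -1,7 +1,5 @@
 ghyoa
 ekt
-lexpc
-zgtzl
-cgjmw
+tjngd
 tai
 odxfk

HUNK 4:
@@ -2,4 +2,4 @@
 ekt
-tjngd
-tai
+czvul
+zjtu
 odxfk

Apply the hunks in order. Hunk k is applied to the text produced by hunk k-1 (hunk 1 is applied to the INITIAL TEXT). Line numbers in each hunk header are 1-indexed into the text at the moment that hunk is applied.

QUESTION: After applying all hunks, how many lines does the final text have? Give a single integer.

Hunk 1: at line 1 remove [dbglq,pdgz] add [lexpc,zgtzl,floxh] -> 8 lines: ghyoa ekt lexpc zgtzl floxh ctrer shy bfvvp
Hunk 2: at line 3 remove [floxh,ctrer] add [cgjmw,tai,odxfk] -> 9 lines: ghyoa ekt lexpc zgtzl cgjmw tai odxfk shy bfvvp
Hunk 3: at line 1 remove [lexpc,zgtzl,cgjmw] add [tjngd] -> 7 lines: ghyoa ekt tjngd tai odxfk shy bfvvp
Hunk 4: at line 2 remove [tjngd,tai] add [czvul,zjtu] -> 7 lines: ghyoa ekt czvul zjtu odxfk shy bfvvp
Final line count: 7

Answer: 7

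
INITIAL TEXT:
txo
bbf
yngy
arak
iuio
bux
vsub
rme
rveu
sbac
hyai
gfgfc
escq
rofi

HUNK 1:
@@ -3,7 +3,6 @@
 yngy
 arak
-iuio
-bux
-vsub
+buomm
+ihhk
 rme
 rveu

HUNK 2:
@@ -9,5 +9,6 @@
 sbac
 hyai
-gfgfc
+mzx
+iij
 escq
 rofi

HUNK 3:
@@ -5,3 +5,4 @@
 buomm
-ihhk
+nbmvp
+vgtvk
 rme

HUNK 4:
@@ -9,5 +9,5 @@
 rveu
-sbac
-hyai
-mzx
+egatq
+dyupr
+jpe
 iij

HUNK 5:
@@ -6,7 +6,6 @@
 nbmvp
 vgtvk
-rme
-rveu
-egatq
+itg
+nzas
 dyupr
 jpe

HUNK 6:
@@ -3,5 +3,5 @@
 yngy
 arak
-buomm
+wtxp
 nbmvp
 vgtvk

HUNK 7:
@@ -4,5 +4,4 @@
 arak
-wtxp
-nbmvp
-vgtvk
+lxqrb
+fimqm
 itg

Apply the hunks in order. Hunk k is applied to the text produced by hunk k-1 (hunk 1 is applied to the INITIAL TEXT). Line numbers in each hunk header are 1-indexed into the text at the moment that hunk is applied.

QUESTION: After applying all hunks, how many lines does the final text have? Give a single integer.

Hunk 1: at line 3 remove [iuio,bux,vsub] add [buomm,ihhk] -> 13 lines: txo bbf yngy arak buomm ihhk rme rveu sbac hyai gfgfc escq rofi
Hunk 2: at line 9 remove [gfgfc] add [mzx,iij] -> 14 lines: txo bbf yngy arak buomm ihhk rme rveu sbac hyai mzx iij escq rofi
Hunk 3: at line 5 remove [ihhk] add [nbmvp,vgtvk] -> 15 lines: txo bbf yngy arak buomm nbmvp vgtvk rme rveu sbac hyai mzx iij escq rofi
Hunk 4: at line 9 remove [sbac,hyai,mzx] add [egatq,dyupr,jpe] -> 15 lines: txo bbf yngy arak buomm nbmvp vgtvk rme rveu egatq dyupr jpe iij escq rofi
Hunk 5: at line 6 remove [rme,rveu,egatq] add [itg,nzas] -> 14 lines: txo bbf yngy arak buomm nbmvp vgtvk itg nzas dyupr jpe iij escq rofi
Hunk 6: at line 3 remove [buomm] add [wtxp] -> 14 lines: txo bbf yngy arak wtxp nbmvp vgtvk itg nzas dyupr jpe iij escq rofi
Hunk 7: at line 4 remove [wtxp,nbmvp,vgtvk] add [lxqrb,fimqm] -> 13 lines: txo bbf yngy arak lxqrb fimqm itg nzas dyupr jpe iij escq rofi
Final line count: 13

Answer: 13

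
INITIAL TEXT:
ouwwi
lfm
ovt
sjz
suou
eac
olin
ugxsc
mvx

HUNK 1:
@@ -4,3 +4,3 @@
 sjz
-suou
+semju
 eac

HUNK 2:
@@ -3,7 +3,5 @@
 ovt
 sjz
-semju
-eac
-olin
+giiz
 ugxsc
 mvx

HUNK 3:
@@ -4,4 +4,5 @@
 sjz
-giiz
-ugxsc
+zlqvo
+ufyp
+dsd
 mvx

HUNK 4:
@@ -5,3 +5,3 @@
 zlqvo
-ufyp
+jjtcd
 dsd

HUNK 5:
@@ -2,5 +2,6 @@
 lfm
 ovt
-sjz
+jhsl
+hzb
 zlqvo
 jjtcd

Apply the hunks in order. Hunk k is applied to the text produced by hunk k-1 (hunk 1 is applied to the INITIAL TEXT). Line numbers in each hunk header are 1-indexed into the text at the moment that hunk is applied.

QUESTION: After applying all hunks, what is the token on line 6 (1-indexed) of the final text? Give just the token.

Answer: zlqvo

Derivation:
Hunk 1: at line 4 remove [suou] add [semju] -> 9 lines: ouwwi lfm ovt sjz semju eac olin ugxsc mvx
Hunk 2: at line 3 remove [semju,eac,olin] add [giiz] -> 7 lines: ouwwi lfm ovt sjz giiz ugxsc mvx
Hunk 3: at line 4 remove [giiz,ugxsc] add [zlqvo,ufyp,dsd] -> 8 lines: ouwwi lfm ovt sjz zlqvo ufyp dsd mvx
Hunk 4: at line 5 remove [ufyp] add [jjtcd] -> 8 lines: ouwwi lfm ovt sjz zlqvo jjtcd dsd mvx
Hunk 5: at line 2 remove [sjz] add [jhsl,hzb] -> 9 lines: ouwwi lfm ovt jhsl hzb zlqvo jjtcd dsd mvx
Final line 6: zlqvo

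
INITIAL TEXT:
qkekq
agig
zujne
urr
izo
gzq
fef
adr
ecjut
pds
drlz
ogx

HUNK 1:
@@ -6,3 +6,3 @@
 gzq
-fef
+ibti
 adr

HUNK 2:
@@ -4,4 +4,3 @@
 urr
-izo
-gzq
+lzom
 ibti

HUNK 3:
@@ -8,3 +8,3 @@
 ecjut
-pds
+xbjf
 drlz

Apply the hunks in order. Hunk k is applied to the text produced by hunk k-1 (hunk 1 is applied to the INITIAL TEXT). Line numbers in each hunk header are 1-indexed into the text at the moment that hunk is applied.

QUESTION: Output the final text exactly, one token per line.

Answer: qkekq
agig
zujne
urr
lzom
ibti
adr
ecjut
xbjf
drlz
ogx

Derivation:
Hunk 1: at line 6 remove [fef] add [ibti] -> 12 lines: qkekq agig zujne urr izo gzq ibti adr ecjut pds drlz ogx
Hunk 2: at line 4 remove [izo,gzq] add [lzom] -> 11 lines: qkekq agig zujne urr lzom ibti adr ecjut pds drlz ogx
Hunk 3: at line 8 remove [pds] add [xbjf] -> 11 lines: qkekq agig zujne urr lzom ibti adr ecjut xbjf drlz ogx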